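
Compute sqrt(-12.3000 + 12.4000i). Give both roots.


|z| = sqrt(151.29+153.76) = 17.4657
sqrt((|z|+a)/2) = sqrt((17.4657+(-12.3))/2) = sqrt(2.5828) = 1.6071
sqrt((|z|-a)/2) = sqrt((17.4657-(-12.3))/2) = sqrt(14.8828) = 3.8578

±(1.6071 + 3.8578i) i.e. 1.6071 + 3.8578i and -1.6071 - 3.8578i


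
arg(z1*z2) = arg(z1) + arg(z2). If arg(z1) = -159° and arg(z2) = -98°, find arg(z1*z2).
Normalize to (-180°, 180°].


arg(z1*z2) = -159° - 98° = -257°
Normalized to (-180°, 180°]: 103°

103°


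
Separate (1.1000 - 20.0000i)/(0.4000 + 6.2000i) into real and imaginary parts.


Multiply by conjugate: (1.1000 - 20.0000i)(0.4000 - 6.2000i) / (0.4^2 + 6.2^2)
Numerator real = 1.1*0.4 - (20)*6.2 = -123.56
Numerator imag = -20*0.4 - 1.1*6.2 = -14.82
Denominator = 38.6
Re(z) = -123.56/38.6 = -3.2010
Im(z) = -14.82/38.6 = -0.3839

Re(z) = -3.2010, Im(z) = -0.3839


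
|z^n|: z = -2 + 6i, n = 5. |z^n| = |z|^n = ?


|z| = sqrt(4+36) = sqrt(40) = 6.3246
|z^5| = |z|^5 = (sqrt(40))^5 = 40^2 * sqrt(40) = 1600*sqrt(40)

|z^5| = 1600*sqrt(40) ≈ 10119.2885


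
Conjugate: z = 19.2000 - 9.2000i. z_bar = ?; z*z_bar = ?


z_bar = 19.2000 + 9.2000i
z*z_bar = 19.2^2 + (-9.2)^2 = 368.64 + 84.64 = 453.28

z_bar = 19.2000 + 9.2000i, z*z_bar = 453.28


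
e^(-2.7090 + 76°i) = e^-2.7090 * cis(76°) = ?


e^-2.7090 = 0.0666
cos(76°) = 0.2419
sin(76°) = 0.9703
Real = 0.0666*0.2419 = 0.0161
Imag = 0.0666*0.9703 = 0.0646

0.0161 + 0.0646i


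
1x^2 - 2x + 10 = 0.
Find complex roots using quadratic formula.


disc = (-2)^2 - 4*1*10 = 4 - 40 = -36
sqrt(|disc|) = sqrt(36) = 6.0000
Real part = 2/(2*1) = 1.0000
Imag part = 6.0000/(2*1) = 3.0000

1.0000 ± 3.0000i


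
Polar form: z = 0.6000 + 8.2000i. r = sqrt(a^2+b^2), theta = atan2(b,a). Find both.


r = sqrt(0.36+67.24) = sqrt(67.6) = 8.2219
theta = atan2(8.2, 0.6) = 85.8151 degrees

r = 8.2219, theta = 85.8151 degrees


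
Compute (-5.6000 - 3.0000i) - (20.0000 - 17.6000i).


Real: -5.6 - 20 = -25.6
Imag: -3 + 17.6 = 14.6

-25.6000 + 14.6000i


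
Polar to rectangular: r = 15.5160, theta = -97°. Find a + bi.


a = 15.5160*cos(-97°) = 15.5160*(-0.12187) = -1.8909
b = 15.5160*sin(-97°) = 15.5160*(-0.992546) = -15.4003

-1.8909 - 15.4003i


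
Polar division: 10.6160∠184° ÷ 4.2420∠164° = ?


r = 10.6160 / 4.2420 = 2.5026
theta = 184° - 164° = 20° = 20° (mod 360)

2.5026 cis(20°)


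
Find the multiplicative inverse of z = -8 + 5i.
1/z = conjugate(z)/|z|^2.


|z|^2 = 64+25 = 89
1/z = (-8 - 5i)/89

1/z = -0.0899 - 0.0562i


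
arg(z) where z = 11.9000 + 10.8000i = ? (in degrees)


Re = 11.9, Im = 10.8
arg = atan2(10.8, 11.9) = 42.2257 degrees

arg(z) = 42.2257 degrees


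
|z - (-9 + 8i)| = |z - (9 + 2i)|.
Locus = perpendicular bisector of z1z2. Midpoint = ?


Equal distances means the locus is the perpendicular bisector of z1 and z2.
Midpoint = ((-9+9)/2, (8+2)/2) = (0, 5.0000)

Perpendicular bisector through (0, 5.0000)


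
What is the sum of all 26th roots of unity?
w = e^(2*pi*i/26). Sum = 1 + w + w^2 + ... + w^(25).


The sum of all 26th roots of unity is 0.
Geometric series: (1 - w^26)/(1 - w) = (1-1)/(1-w) = 0 since w^26 = 1, w ≠ 1.
Alternatively: coefficient of z^25 in z^26 - 1 is 0.

0


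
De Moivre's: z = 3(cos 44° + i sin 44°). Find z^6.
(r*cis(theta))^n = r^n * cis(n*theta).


r^6 = 3^6 = 729
n*theta = 6*44° = 264° = 264° (mod 360)
a = 729*cos(264°) = -76.2012
b = 729*sin(264°) = -725.0065

729 cis(264°) = -76.2012 - 725.0065i


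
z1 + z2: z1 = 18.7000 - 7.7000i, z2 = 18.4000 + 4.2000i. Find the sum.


Real: 18.7 + 18.4 = 37.1
Imag: -7.7 + 4.2 = -3.5

37.1000 - 3.5000i


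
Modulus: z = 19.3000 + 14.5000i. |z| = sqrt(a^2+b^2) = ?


|z| = sqrt(19.3^2 + 14.5^2) = sqrt(372.49 + 210.25) = sqrt(582.74) = 24.1400

|z| = 24.1400


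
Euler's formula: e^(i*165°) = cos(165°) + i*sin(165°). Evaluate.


cos(165°) = -0.9659
sin(165°) = 0.2588

e^(i*165°) = -0.9659 + 0.2588i


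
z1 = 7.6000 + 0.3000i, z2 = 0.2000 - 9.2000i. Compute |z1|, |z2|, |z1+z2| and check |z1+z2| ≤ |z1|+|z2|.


|z1| = sqrt(7.6^2 + 0.3^2) = sqrt(57.85) = 7.6059
|z2| = sqrt(0.2^2 + (-9.2)^2) = sqrt(84.68) = 9.2022
z1+z2 = 7.8000 - 8.9000i
|z1+z2| = sqrt(140.05) = 11.8343
|z1|+|z2| = 7.6059 + 9.2022 = 16.8081

|z1+z2| = 11.8343 ≤ |z1|+|z2| = 16.8081 (verified)


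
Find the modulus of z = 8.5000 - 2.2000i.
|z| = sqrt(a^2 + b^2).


|z| = sqrt(8.5^2 + (-2.2)^2) = sqrt(72.25 + 4.84) = sqrt(77.09) = 8.7801

|z| = 8.7801


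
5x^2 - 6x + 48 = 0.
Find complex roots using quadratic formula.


disc = (-6)^2 - 4*5*48 = 36 - 960 = -924
sqrt(|disc|) = sqrt(924) = 30.3974
Real part = 6/(2*5) = 0.6000
Imag part = 30.3974/(2*5) = 3.0397

0.6000 ± 3.0397i


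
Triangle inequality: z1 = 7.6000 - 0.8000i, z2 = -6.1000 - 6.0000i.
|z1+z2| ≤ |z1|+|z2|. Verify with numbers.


|z1| = sqrt(7.6^2 + (-0.8)^2) = sqrt(58.4) = 7.6420
|z2| = sqrt((-6.1)^2 + (-6)^2) = sqrt(73.21) = 8.5563
z1+z2 = 1.5000 - 6.8000i
|z1+z2| = sqrt(48.49) = 6.9635
|z1|+|z2| = 7.6420 + 8.5563 = 16.1983

|z1+z2| = 6.9635 ≤ |z1|+|z2| = 16.1983 (verified)


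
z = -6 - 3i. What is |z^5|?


|z| = sqrt(36+9) = sqrt(45) = 6.7082
|z^5| = |z|^5 = (sqrt(45))^5 = 45^2 * sqrt(45) = 2025*sqrt(45)

|z^5| = 2025*sqrt(45) ≈ 13584.1130


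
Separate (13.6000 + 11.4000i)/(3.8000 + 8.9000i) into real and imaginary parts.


Multiply by conjugate: (13.6000 + 11.4000i)(3.8000 - 8.9000i) / (3.8^2 + 8.9^2)
Numerator real = 13.6*3.8 + 11.4*8.9 = 153.14
Numerator imag = 11.4*3.8 - 13.6*8.9 = -77.72
Denominator = 93.65
Re(z) = 153.14/93.65 = 1.6352
Im(z) = -77.72/93.65 = -0.8299

Re(z) = 1.6352, Im(z) = -0.8299


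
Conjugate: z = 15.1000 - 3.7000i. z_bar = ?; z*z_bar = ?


z_bar = 15.1000 + 3.7000i
z*z_bar = 15.1^2 + (-3.7)^2 = 228.01 + 13.69 = 241.7

z_bar = 15.1000 + 3.7000i, z*z_bar = 241.7


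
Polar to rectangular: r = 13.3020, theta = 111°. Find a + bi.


a = 13.3020*cos(111°) = 13.3020*(-0.35837) = -4.7670
b = 13.3020*sin(111°) = 13.3020*0.93358 = 12.4185

-4.7670 + 12.4185i


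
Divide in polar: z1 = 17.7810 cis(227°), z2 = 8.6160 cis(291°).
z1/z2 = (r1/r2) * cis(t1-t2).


r = 17.7810 / 8.6160 = 2.0637
theta = 227° - 291° = -64° = 296° (mod 360)

2.0637 cis(296°)


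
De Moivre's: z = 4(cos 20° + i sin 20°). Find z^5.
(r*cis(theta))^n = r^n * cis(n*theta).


r^5 = 4^5 = 1024
n*theta = 5*20° = 100° = 100° (mod 360)
a = 1024*cos(100°) = -177.8157
b = 1024*sin(100°) = 1008.4431

1024 cis(100°) = -177.8157 + 1008.4431i


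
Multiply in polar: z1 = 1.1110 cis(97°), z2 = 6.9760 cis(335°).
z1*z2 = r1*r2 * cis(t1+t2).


r = 1.1110 * 6.9760 = 7.7503
theta = 97° + 335° = 432° = 72° (mod 360)

7.7503 cis(72°)


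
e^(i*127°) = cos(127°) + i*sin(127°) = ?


cos(127°) = -0.6018
sin(127°) = 0.7986

e^(i*127°) = -0.6018 + 0.7986i


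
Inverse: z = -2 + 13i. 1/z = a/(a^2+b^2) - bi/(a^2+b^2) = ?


|z|^2 = 4+169 = 173
1/z = (-2 - 13i)/173

1/z = -0.0116 - 0.0751i


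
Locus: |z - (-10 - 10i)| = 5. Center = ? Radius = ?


|z - z0| = r is a circle with center z0 and radius r.
Center = (-10, -10), radius = 5

Circle with center (-10, -10) and radius 5


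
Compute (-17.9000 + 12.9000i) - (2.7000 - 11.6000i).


Real: -17.9 - 2.7 = -20.6
Imag: 12.9 + 11.6 = 24.5

-20.6000 + 24.5000i


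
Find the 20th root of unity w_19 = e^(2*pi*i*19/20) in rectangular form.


Angle = 360*19/20 = 342°
a = cos(342°) = 0.9511
b = sin(342°) = -0.3090

0.9511 - 0.3090i


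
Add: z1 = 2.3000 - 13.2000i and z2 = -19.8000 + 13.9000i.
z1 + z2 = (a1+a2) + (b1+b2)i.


Real: 2.3 - 19.8 = -17.5
Imag: -13.2 + 13.9 = 0.7

-17.5000 + 0.7000i


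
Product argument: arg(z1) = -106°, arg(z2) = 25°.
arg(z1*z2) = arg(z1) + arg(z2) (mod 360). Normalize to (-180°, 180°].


arg(z1*z2) = -106° + 25° = -81°
Normalized to (-180°, 180°]: -81°

-81°


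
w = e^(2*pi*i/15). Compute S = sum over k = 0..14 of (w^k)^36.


The roots are w_k = w^k with w = e^(2*pi*i/15), and (w^k)^36 = (w^36)^k.
So S = 1 + u + u^2 + ... + u^(14) with u = w^36.
36 = 2*15 + 6, so 36 is not a multiple of 15: u = (w^15)^2 * w^6 = w^6 ≠ 1 (w is a primitive 15th root), while u^15 = (w^15)^36 = 1.
Geometric series: S = (1 - u^15)/(1 - u) = (1 - 1)/(1 - u) = 0

S = 0


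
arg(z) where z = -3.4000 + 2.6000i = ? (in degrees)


Re = -3.4, Im = 2.6
arg = atan2(2.6, -3.4) = 142.5946 degrees

arg(z) = 142.5946 degrees


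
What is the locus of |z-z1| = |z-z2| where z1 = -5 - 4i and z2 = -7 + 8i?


Equal distances means the locus is the perpendicular bisector of z1 and z2.
Midpoint = ((-5+(-7))/2, (-4+8)/2) = (-6.0000, 2.0000)

Perpendicular bisector through (-6.0000, 2.0000)


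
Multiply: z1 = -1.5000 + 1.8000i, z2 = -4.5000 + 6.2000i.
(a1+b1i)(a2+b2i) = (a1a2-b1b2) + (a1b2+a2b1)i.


Real = -1.5*(-4.5) - 1.8*6.2 = 6.75 - 11.16 = -4.41
Imag = -1.5*6.2 - (4.5)*1.8 = -9.3 - (8.1) = -17.4

-4.4100 - 17.4000i


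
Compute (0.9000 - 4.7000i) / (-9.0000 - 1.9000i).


Conjugate of z2 = -9.0000 + 1.9000i
Numerator: (0.9000 - 4.7000i)(-9.0000 + 1.9000i) = 0.8300 + 44.0100i
Denominator: (-9)^2 + (-1.9)^2 = 84.61
Result = (0.8300 + 44.0100i)/84.61

0.0098 + 0.5202i


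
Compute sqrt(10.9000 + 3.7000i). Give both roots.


|z| = sqrt(118.81+13.69) = 11.5109
sqrt((|z|+a)/2) = sqrt((11.5109+10.9)/2) = sqrt(11.2054) = 3.3475
sqrt((|z|-a)/2) = sqrt((11.5109-10.9)/2) = sqrt(0.3054) = 0.5527

±(3.3475 + 0.5527i) i.e. 3.3475 + 0.5527i and -3.3475 - 0.5527i


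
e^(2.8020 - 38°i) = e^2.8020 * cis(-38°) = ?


e^2.8020 = 16.4776
cos(-38°) = 0.78801
sin(-38°) = -0.61566
Real = 16.4776*0.78801 = 12.9845
Imag = 16.4776*(-0.61566) = -10.1446

12.9845 - 10.1446i


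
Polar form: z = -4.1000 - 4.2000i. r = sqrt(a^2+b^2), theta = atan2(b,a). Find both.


r = sqrt(16.81+17.64) = sqrt(34.45) = 5.8694
theta = atan2(-4.2, -4.1) = -134.3097 degrees

r = 5.8694, theta = -134.3097 degrees


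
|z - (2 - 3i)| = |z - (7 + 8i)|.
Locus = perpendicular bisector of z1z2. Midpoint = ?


Equal distances means the locus is the perpendicular bisector of z1 and z2.
Midpoint = ((2+7)/2, (-3+8)/2) = (4.5000, 2.5000)

Perpendicular bisector through (4.5000, 2.5000)


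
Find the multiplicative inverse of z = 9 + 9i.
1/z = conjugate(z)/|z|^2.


|z|^2 = 81+81 = 162
1/z = (9 - 9i)/162

1/z = 0.0556 - 0.0556i


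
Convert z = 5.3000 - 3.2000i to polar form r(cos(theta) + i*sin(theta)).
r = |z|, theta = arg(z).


r = sqrt(28.09+10.24) = sqrt(38.33) = 6.1911
theta = atan2(-3.2, 5.3) = -31.1225 degrees

r = 6.1911, theta = -31.1225 degrees


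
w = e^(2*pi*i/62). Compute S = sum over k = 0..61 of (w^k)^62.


The roots are w_k = w^k with w = e^(2*pi*i/62), and (w^k)^62 = (w^62)^k.
So S = 1 + u + u^2 + ... + u^(61) with u = w^62.
62 = 1*62 + 0, so 62 is a multiple of 62 and u = (w^62)^1 = 1.
Every one of the 62 terms equals 1: S = 62

S = 62


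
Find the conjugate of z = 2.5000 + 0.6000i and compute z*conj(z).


z_bar = 2.5000 - 0.6000i
z*z_bar = 2.5^2 + 0.6^2 = 6.25 + 0.36 = 6.61

z_bar = 2.5000 - 0.6000i, z*z_bar = 6.61


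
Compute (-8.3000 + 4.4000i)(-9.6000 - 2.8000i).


Real = -8.3*(-9.6) - 4.4*(-2.8) = 79.68 - (-12.32) = 92
Imag = -8.3*(-2.8) - (9.6)*4.4 = 23.24 - (42.24) = -19

92.0000 - 19.0000i


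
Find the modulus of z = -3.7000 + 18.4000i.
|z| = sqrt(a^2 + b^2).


|z| = sqrt((-3.7)^2 + 18.4^2) = sqrt(13.69 + 338.56) = sqrt(352.25) = 18.7683

|z| = 18.7683


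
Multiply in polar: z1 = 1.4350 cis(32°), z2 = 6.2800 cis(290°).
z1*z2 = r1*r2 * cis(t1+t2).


r = 1.4350 * 6.2800 = 9.0118
theta = 32° + 290° = 322° = 322° (mod 360)

9.0118 cis(322°)


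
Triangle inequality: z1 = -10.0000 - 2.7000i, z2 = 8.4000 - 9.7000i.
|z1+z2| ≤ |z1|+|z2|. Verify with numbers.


|z1| = sqrt((-10)^2 + (-2.7)^2) = sqrt(107.29) = 10.3581
|z2| = sqrt(8.4^2 + (-9.7)^2) = sqrt(164.65) = 12.8316
z1+z2 = -1.6000 - 12.4000i
|z1+z2| = sqrt(156.32) = 12.5028
|z1|+|z2| = 10.3581 + 12.8316 = 23.1897

|z1+z2| = 12.5028 ≤ |z1|+|z2| = 23.1897 (verified)


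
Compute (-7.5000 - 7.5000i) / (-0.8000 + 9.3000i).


Conjugate of z2 = -0.8000 - 9.3000i
Numerator: (-7.5000 - 7.5000i)(-0.8000 - 9.3000i) = -63.7500 + 75.7500i
Denominator: (-0.8)^2 + 9.3^2 = 87.13
Result = (-63.7500 + 75.7500i)/87.13

-0.7317 + 0.8694i


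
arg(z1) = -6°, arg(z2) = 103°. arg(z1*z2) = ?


arg(z1*z2) = -6° + 103° = 97°
Normalized to (-180°, 180°]: 97°

97°


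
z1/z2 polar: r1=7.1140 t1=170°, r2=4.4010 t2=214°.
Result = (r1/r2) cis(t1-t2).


r = 7.1140 / 4.4010 = 1.6165
theta = 170° - 214° = -44° = 316° (mod 360)

1.6165 cis(316°)


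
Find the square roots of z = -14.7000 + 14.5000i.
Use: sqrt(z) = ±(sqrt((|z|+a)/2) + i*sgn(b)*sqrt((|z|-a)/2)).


|z| = sqrt(216.09+210.25) = 20.6480
sqrt((|z|+a)/2) = sqrt((20.6480+(-14.7))/2) = sqrt(2.9740) = 1.7245
sqrt((|z|-a)/2) = sqrt((20.6480-(-14.7))/2) = sqrt(17.6740) = 4.2040

±(1.7245 + 4.2040i) i.e. 1.7245 + 4.2040i and -1.7245 - 4.2040i


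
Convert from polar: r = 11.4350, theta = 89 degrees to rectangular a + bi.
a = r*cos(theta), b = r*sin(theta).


a = 11.4350*cos(89°) = 11.4350*0.017452 = 0.1996
b = 11.4350*sin(89°) = 11.4350*0.99985 = 11.4333

0.1996 + 11.4333i


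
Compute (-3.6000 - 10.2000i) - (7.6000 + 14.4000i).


Real: -3.6 - 7.6 = -11.2
Imag: -10.2 - 14.4 = -24.6

-11.2000 - 24.6000i


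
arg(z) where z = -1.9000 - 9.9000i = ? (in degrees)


Re = -1.9, Im = -9.9
arg = atan2(-9.9, -1.9) = -100.8641 degrees

arg(z) = -100.8641 degrees


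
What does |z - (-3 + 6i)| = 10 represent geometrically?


|z - z0| = r is a circle with center z0 and radius r.
Center = (-3, 6), radius = 10

Circle with center (-3, 6) and radius 10


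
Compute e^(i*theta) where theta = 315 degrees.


cos(315°) = 0.7071
sin(315°) = -0.7071

e^(i*315°) = 0.7071 - 0.7071i


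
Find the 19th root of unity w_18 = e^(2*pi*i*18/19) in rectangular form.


Angle = 360*18/19 = 341.0526°
a = cos(341.0526°) = 0.9458
b = sin(341.0526°) = -0.3247

0.9458 - 0.3247i


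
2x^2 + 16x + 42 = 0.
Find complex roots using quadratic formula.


disc = 16^2 - 4*2*42 = 256 - 336 = -80
sqrt(|disc|) = sqrt(80) = 8.9443
Real part = -16/(2*2) = -4.0000
Imag part = 8.9443/(2*2) = 2.2361

-4.0000 ± 2.2361i


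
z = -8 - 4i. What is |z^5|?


|z| = sqrt(64+16) = sqrt(80) = 8.9443
|z^5| = |z|^5 = (sqrt(80))^5 = 80^2 * sqrt(80) = 6400*sqrt(80)

|z^5| = 6400*sqrt(80) ≈ 57243.3402


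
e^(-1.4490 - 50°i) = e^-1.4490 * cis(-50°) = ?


e^-1.4490 = 0.2348
cos(-50°) = 0.6428
sin(-50°) = -0.766
Real = 0.2348*0.6428 = 0.1509
Imag = 0.2348*(-0.766) = -0.1799

0.1509 - 0.1799i


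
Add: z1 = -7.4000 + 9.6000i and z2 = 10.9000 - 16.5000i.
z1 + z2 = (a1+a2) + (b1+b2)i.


Real: -7.4 + 10.9 = 3.5
Imag: 9.6 - 16.5 = -6.9

3.5000 - 6.9000i


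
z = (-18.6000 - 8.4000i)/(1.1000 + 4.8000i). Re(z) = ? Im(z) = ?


Multiply by conjugate: (-18.6000 - 8.4000i)(1.1000 - 4.8000i) / (1.1^2 + 4.8^2)
Numerator real = -18.6*1.1 - (8.4)*4.8 = -60.78
Numerator imag = -8.4*1.1 - (-18.6)*4.8 = 80.04
Denominator = 24.25
Re(z) = -60.78/24.25 = -2.5064
Im(z) = 80.04/24.25 = 3.3006

Re(z) = -2.5064, Im(z) = 3.3006


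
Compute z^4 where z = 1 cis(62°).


r^4 = 1^4 = 1
n*theta = 4*62° = 248° = 248° (mod 360)
a = 1*cos(248°) = -0.3746
b = 1*sin(248°) = -0.9272

1 cis(248°) = -0.3746 - 0.9272i


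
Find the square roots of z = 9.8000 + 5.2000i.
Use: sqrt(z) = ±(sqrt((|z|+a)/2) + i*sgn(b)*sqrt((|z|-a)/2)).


|z| = sqrt(96.04+27.04) = 11.0941
sqrt((|z|+a)/2) = sqrt((11.0941+9.8)/2) = sqrt(10.4471) = 3.2322
sqrt((|z|-a)/2) = sqrt((11.0941-9.8)/2) = sqrt(0.6471) = 0.8044

±(3.2322 + 0.8044i) i.e. 3.2322 + 0.8044i and -3.2322 - 0.8044i


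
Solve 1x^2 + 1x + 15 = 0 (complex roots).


disc = 1^2 - 4*1*15 = 1 - 60 = -59
sqrt(|disc|) = sqrt(59) = 7.6811
Real part = -1/(2*1) = -0.5000
Imag part = 7.6811/(2*1) = 3.8406

-0.5000 ± 3.8406i


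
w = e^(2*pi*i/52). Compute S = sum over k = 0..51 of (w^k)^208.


The roots are w_k = w^k with w = e^(2*pi*i/52), and (w^k)^208 = (w^208)^k.
So S = 1 + u + u^2 + ... + u^(51) with u = w^208.
208 = 4*52 + 0, so 208 is a multiple of 52 and u = (w^52)^4 = 1.
Every one of the 52 terms equals 1: S = 52

S = 52


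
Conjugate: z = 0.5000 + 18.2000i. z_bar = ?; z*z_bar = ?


z_bar = 0.5000 - 18.2000i
z*z_bar = 0.5^2 + 18.2^2 = 0.25 + 331.24 = 331.49

z_bar = 0.5000 - 18.2000i, z*z_bar = 331.49


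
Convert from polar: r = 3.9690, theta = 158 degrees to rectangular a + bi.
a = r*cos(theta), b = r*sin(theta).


a = 3.9690*cos(158°) = 3.9690*(-0.92718) = -3.6800
b = 3.9690*sin(158°) = 3.9690*0.3746 = 1.4868

-3.6800 + 1.4868i


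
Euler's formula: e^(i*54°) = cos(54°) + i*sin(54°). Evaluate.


cos(54°) = 0.5878
sin(54°) = 0.8090

e^(i*54°) = 0.5878 + 0.8090i


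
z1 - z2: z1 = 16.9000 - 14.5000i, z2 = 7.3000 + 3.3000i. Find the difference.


Real: 16.9 - 7.3 = 9.6
Imag: -14.5 - 3.3 = -17.8

9.6000 - 17.8000i


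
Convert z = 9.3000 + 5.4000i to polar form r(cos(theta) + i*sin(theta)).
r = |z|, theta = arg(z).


r = sqrt(86.49+29.16) = sqrt(115.65) = 10.7541
theta = atan2(5.4, 9.3) = 30.1414 degrees

r = 10.7541, theta = 30.1414 degrees


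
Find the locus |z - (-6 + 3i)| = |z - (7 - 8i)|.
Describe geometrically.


Equal distances means the locus is the perpendicular bisector of z1 and z2.
Midpoint = ((-6+7)/2, (3+(-8))/2) = (0.5000, -2.5000)

Perpendicular bisector through (0.5000, -2.5000)


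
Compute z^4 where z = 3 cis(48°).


r^4 = 3^4 = 81
n*theta = 4*48° = 192° = 192° (mod 360)
a = 81*cos(192°) = -79.2300
b = 81*sin(192°) = -16.8408

81 cis(192°) = -79.2300 - 16.8408i


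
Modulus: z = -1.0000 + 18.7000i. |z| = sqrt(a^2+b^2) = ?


|z| = sqrt((-1)^2 + 18.7^2) = sqrt(1 + 349.69) = sqrt(350.69) = 18.7267

|z| = 18.7267


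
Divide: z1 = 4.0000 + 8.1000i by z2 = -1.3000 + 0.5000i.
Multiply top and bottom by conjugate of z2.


Conjugate of z2 = -1.3000 - 0.5000i
Numerator: (4.0000 + 8.1000i)(-1.3000 - 0.5000i) = -1.1500 - 12.5300i
Denominator: (-1.3)^2 + 0.5^2 = 1.94
Result = (-1.1500 - 12.5300i)/1.94

-0.5928 - 6.4588i


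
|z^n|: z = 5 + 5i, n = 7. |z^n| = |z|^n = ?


|z| = sqrt(25+25) = sqrt(50) = 7.0711
|z^7| = |z|^7 = (sqrt(50))^7 = 50^3 * sqrt(50) = 125000*sqrt(50)

|z^7| = 125000*sqrt(50) ≈ 883883.4765


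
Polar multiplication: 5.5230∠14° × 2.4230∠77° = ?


r = 5.5230 * 2.4230 = 13.3822
theta = 14° + 77° = 91° = 91° (mod 360)

13.3822 cis(91°)


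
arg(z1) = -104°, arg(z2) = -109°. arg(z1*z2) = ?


arg(z1*z2) = -104° - 109° = -213°
Normalized to (-180°, 180°]: 147°

147°


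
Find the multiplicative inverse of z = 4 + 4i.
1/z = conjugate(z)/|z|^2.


|z|^2 = 16+16 = 32
1/z = (4 - 4i)/32

1/z = 0.1250 - 0.1250i


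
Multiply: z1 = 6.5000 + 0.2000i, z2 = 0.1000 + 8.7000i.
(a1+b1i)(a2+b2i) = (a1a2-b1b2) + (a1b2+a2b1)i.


Real = 6.5*0.1 - 0.2*8.7 = 0.65 - 1.74 = -1.09
Imag = 6.5*8.7 + 0.1*0.2 = 56.55 + 0.02 = 56.57

-1.0900 + 56.5700i


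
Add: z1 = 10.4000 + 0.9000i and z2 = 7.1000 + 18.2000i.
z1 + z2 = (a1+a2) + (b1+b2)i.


Real: 10.4 + 7.1 = 17.5
Imag: 0.9 + 18.2 = 19.1

17.5000 + 19.1000i


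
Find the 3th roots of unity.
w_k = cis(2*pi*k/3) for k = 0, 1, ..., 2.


The 3th roots of unity are cis(360k/3°) for k=0..2
Angle step = 360/3 = 120°
Primitive root: cis(120°)
Primitive root = -0.5000 + 0.8660i

3 roots at angles: 0°, 120°, 240°


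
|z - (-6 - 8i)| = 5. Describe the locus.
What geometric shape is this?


|z - z0| = r is a circle with center z0 and radius r.
Center = (-6, -8), radius = 5

Circle with center (-6, -8) and radius 5


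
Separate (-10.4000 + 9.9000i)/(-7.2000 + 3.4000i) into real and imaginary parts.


Multiply by conjugate: (-10.4000 + 9.9000i)(-7.2000 - 3.4000i) / ((-7.2)^2 + 3.4^2)
Numerator real = -10.4*(-7.2) + 9.9*3.4 = 108.54
Numerator imag = 9.9*(-7.2) - (-10.4)*3.4 = -35.92
Denominator = 63.4
Re(z) = 108.54/63.4 = 1.7120
Im(z) = -35.92/63.4 = -0.5666

Re(z) = 1.7120, Im(z) = -0.5666


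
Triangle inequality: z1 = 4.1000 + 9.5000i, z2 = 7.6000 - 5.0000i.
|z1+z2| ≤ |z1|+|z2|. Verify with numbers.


|z1| = sqrt(4.1^2 + 9.5^2) = sqrt(107.06) = 10.3470
|z2| = sqrt(7.6^2 + (-5)^2) = sqrt(82.76) = 9.0973
z1+z2 = 11.7000 + 4.5000i
|z1+z2| = sqrt(157.14) = 12.5355
|z1|+|z2| = 10.3470 + 9.0973 = 19.4443

|z1+z2| = 12.5355 ≤ |z1|+|z2| = 19.4443 (verified)


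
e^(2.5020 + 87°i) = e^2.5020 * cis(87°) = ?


e^2.5020 = 12.2069
cos(87°) = 0.05234
sin(87°) = 0.99863
Real = 12.2069*0.05234 = 0.6389
Imag = 12.2069*0.99863 = 12.1902

0.6389 + 12.1902i


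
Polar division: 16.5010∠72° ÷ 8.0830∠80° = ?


r = 16.5010 / 8.0830 = 2.0414
theta = 72° - 80° = -8° = 352° (mod 360)

2.0414 cis(352°)


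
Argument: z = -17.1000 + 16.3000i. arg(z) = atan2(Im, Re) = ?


Re = -17.1, Im = 16.3
arg = atan2(16.3, -17.1) = 136.3721 degrees

arg(z) = 136.3721 degrees


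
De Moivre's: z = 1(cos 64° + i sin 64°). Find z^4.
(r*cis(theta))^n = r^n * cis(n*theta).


r^4 = 1^4 = 1
n*theta = 4*64° = 256° = 256° (mod 360)
a = 1*cos(256°) = -0.2419
b = 1*sin(256°) = -0.9703

1 cis(256°) = -0.2419 - 0.9703i


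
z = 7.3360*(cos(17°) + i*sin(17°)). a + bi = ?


a = 7.3360*cos(17°) = 7.3360*0.956305 = 7.0155
b = 7.3360*sin(17°) = 7.3360*0.29237 = 2.1448

7.0155 + 2.1448i


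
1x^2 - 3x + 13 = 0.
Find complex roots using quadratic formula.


disc = (-3)^2 - 4*1*13 = 9 - 52 = -43
sqrt(|disc|) = sqrt(43) = 6.5574
Real part = 3/(2*1) = 1.5000
Imag part = 6.5574/(2*1) = 3.2787

1.5000 ± 3.2787i


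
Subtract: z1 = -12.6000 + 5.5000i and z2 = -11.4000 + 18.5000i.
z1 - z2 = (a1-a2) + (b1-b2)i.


Real: -12.6 + 11.4 = -1.2
Imag: 5.5 - 18.5 = -13

-1.2000 - 13.0000i


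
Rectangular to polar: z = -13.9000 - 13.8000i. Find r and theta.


r = sqrt(193.21+190.44) = sqrt(383.65) = 19.5870
theta = atan2(-13.8, -13.9) = -135.2068 degrees

r = 19.5870, theta = -135.2068 degrees


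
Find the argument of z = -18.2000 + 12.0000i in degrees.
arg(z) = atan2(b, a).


Re = -18.2, Im = 12
arg = atan2(12, -18.2) = 146.6015 degrees

arg(z) = 146.6015 degrees


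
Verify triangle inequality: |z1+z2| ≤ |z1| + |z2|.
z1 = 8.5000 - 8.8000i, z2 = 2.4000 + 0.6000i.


|z1| = sqrt(8.5^2 + (-8.8)^2) = sqrt(149.69) = 12.2348
|z2| = sqrt(2.4^2 + 0.6^2) = sqrt(6.12) = 2.4739
z1+z2 = 10.9000 - 8.2000i
|z1+z2| = sqrt(186.05) = 13.6400
|z1|+|z2| = 12.2348 + 2.4739 = 14.7087

|z1+z2| = 13.6400 ≤ |z1|+|z2| = 14.7087 (verified)


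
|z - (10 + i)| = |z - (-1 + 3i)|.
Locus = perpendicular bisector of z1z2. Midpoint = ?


Equal distances means the locus is the perpendicular bisector of z1 and z2.
Midpoint = ((10+(-1))/2, (1+3)/2) = (4.5000, 2.0000)

Perpendicular bisector through (4.5000, 2.0000)


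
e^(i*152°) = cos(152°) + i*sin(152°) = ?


cos(152°) = -0.8829
sin(152°) = 0.4695

e^(i*152°) = -0.8829 + 0.4695i


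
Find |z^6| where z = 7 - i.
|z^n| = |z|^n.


|z| = sqrt(49+1) = sqrt(50) = 7.0711
|z^6| = |z|^6 = (sqrt(50))^6 = 50^3 = 125000

|z^6| = 125000


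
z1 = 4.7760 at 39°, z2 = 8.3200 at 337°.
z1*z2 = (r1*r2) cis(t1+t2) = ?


r = 4.7760 * 8.3200 = 39.7363
theta = 39° + 337° = 376° = 16° (mod 360)

39.7363 cis(16°)


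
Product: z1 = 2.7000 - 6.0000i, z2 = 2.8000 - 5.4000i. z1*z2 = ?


Real = 2.7*2.8 - (-6)*(-5.4) = 7.56 - 32.4 = -24.84
Imag = 2.7*(-5.4) + 2.8*(-6) = -14.58 - (16.8) = -31.38

-24.8400 - 31.3800i


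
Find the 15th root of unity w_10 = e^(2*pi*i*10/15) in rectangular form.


Angle = 360*10/15 = 240°
a = cos(240°) = -0.5000
b = sin(240°) = -0.8660

-0.5000 - 0.8660i


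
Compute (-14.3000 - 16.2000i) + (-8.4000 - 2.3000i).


Real: -14.3 - 8.4 = -22.7
Imag: -16.2 - 2.3 = -18.5

-22.7000 - 18.5000i


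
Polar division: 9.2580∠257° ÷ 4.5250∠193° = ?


r = 9.2580 / 4.5250 = 2.0460
theta = 257° - 193° = 64° = 64° (mod 360)

2.0460 cis(64°)


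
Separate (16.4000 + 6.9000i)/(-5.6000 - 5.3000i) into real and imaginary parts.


Multiply by conjugate: (16.4000 + 6.9000i)(-5.6000 + 5.3000i) / ((-5.6)^2 + (-5.3)^2)
Numerator real = 16.4*(-5.6) + 6.9*(-5.3) = -128.41
Numerator imag = 6.9*(-5.6) - 16.4*(-5.3) = 48.28
Denominator = 59.45
Re(z) = -128.41/59.45 = -2.1600
Im(z) = 48.28/59.45 = 0.8121

Re(z) = -2.1600, Im(z) = 0.8121


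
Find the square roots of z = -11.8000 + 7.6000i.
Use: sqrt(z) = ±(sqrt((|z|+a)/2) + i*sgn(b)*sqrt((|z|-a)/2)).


|z| = sqrt(139.24+57.76) = 14.0357
sqrt((|z|+a)/2) = sqrt((14.0357+(-11.8))/2) = sqrt(1.1178) = 1.0573
sqrt((|z|-a)/2) = sqrt((14.0357-(-11.8))/2) = sqrt(12.9178) = 3.5941

±(1.0573 + 3.5941i) i.e. 1.0573 + 3.5941i and -1.0573 - 3.5941i


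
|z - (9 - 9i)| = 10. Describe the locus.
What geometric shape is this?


|z - z0| = r is a circle with center z0 and radius r.
Center = (9, -9), radius = 10

Circle with center (9, -9) and radius 10


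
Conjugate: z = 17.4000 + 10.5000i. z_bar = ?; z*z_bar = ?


z_bar = 17.4000 - 10.5000i
z*z_bar = 17.4^2 + 10.5^2 = 302.76 + 110.25 = 413.01

z_bar = 17.4000 - 10.5000i, z*z_bar = 413.01


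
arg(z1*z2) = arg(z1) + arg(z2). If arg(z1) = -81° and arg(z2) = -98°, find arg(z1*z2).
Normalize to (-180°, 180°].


arg(z1*z2) = -81° - 98° = -179°
Normalized to (-180°, 180°]: -179°

-179°


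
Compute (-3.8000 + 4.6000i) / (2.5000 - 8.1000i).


Conjugate of z2 = 2.5000 + 8.1000i
Numerator: (-3.8000 + 4.6000i)(2.5000 + 8.1000i) = -46.7600 - 19.2800i
Denominator: 2.5^2 + (-8.1)^2 = 71.86
Result = (-46.7600 - 19.2800i)/71.86

-0.6507 - 0.2683i


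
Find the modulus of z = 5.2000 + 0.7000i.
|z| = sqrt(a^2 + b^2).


|z| = sqrt(5.2^2 + 0.7^2) = sqrt(27.04 + 0.49) = sqrt(27.53) = 5.2469

|z| = 5.2469


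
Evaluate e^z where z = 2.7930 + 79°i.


e^2.7930 = 16.3299
cos(79°) = 0.19081
sin(79°) = 0.98163
Real = 16.3299*0.19081 = 3.1159
Imag = 16.3299*0.98163 = 16.0299

3.1159 + 16.0299i


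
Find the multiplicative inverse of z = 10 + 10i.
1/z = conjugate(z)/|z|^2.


|z|^2 = 100+100 = 200
1/z = (10 - 10i)/200

1/z = 0.0500 - 0.0500i


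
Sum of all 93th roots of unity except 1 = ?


With w = e^(2*pi*i/93), all 93 of the 93th roots of unity w^0 = 1, w, ..., w^(92) sum to 0: 1 + w + ... + w^(92) = (1 - w^93)/(1 - w) = 0 since w^93 = 1, w ≠ 1.
Removing the root 1: w + w^2 + ... + w^(92) = 0 - 1 = -1

Sum = -1


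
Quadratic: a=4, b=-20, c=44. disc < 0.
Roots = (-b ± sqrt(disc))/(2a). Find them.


disc = (-20)^2 - 4*4*44 = 400 - 704 = -304
sqrt(|disc|) = sqrt(304) = 17.4356
Real part = 20/(2*4) = 2.5000
Imag part = 17.4356/(2*4) = 2.1794

2.5000 ± 2.1794i


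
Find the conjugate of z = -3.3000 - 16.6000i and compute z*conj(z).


z_bar = -3.3000 + 16.6000i
z*z_bar = (-3.3)^2 + (-16.6)^2 = 10.89 + 275.56 = 286.45

z_bar = -3.3000 + 16.6000i, z*z_bar = 286.45


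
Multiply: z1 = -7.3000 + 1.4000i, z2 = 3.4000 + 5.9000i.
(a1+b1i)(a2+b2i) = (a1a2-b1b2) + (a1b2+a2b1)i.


Real = -7.3*3.4 - 1.4*5.9 = -24.82 - 8.26 = -33.08
Imag = -7.3*5.9 + 3.4*1.4 = -43.07 + 4.76 = -38.31

-33.0800 - 38.3100i


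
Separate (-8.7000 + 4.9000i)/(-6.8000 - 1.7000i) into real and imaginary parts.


Multiply by conjugate: (-8.7000 + 4.9000i)(-6.8000 + 1.7000i) / ((-6.8)^2 + (-1.7)^2)
Numerator real = -8.7*(-6.8) + 4.9*(-1.7) = 50.83
Numerator imag = 4.9*(-6.8) - (-8.7)*(-1.7) = -48.11
Denominator = 49.13
Re(z) = 50.83/49.13 = 1.0346
Im(z) = -48.11/49.13 = -0.9792

Re(z) = 1.0346, Im(z) = -0.9792


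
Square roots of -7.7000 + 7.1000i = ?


|z| = sqrt(59.29+50.41) = 10.4738
sqrt((|z|+a)/2) = sqrt((10.4738+(-7.7))/2) = sqrt(1.3869) = 1.1777
sqrt((|z|-a)/2) = sqrt((10.4738-(-7.7))/2) = sqrt(9.0869) = 3.0144

±(1.1777 + 3.0144i) i.e. 1.1777 + 3.0144i and -1.1777 - 3.0144i


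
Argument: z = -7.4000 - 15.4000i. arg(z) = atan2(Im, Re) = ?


Re = -7.4, Im = -15.4
arg = atan2(-15.4, -7.4) = -115.6652 degrees

arg(z) = -115.6652 degrees


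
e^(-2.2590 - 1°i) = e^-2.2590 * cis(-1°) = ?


e^-2.2590 = 0.10445
cos(-1°) = 0.9998
sin(-1°) = -0.0175
Real = 0.10445*0.9998 = 0.1044
Imag = 0.10445*(-0.0175) = -0.0018

0.1044 - 0.0018i


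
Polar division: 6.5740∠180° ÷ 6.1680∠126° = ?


r = 6.5740 / 6.1680 = 1.0658
theta = 180° - 126° = 54° = 54° (mod 360)

1.0658 cis(54°)


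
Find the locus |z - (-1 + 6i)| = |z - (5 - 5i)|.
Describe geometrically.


Equal distances means the locus is the perpendicular bisector of z1 and z2.
Midpoint = ((-1+5)/2, (6+(-5))/2) = (2.0000, 0.5000)

Perpendicular bisector through (2.0000, 0.5000)


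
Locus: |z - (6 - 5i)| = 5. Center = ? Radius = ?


|z - z0| = r is a circle with center z0 and radius r.
Center = (6, -5), radius = 5

Circle with center (6, -5) and radius 5


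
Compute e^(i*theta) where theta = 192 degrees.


cos(192°) = -0.9781
sin(192°) = -0.2079

e^(i*192°) = -0.9781 - 0.2079i


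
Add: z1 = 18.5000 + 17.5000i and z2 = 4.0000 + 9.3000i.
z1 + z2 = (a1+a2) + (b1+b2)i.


Real: 18.5 + 4 = 22.5
Imag: 17.5 + 9.3 = 26.8

22.5000 + 26.8000i


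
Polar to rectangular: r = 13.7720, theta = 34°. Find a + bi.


a = 13.7720*cos(34°) = 13.7720*0.82904 = 11.4175
b = 13.7720*sin(34°) = 13.7720*0.55919 = 7.7012

11.4175 + 7.7012i


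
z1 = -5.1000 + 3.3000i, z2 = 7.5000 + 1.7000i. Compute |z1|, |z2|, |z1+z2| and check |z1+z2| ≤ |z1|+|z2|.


|z1| = sqrt((-5.1)^2 + 3.3^2) = sqrt(36.9) = 6.0745
|z2| = sqrt(7.5^2 + 1.7^2) = sqrt(59.14) = 7.6903
z1+z2 = 2.4000 + 5.0000i
|z1+z2| = sqrt(30.76) = 5.5462
|z1|+|z2| = 6.0745 + 7.6903 = 13.7648

|z1+z2| = 5.5462 ≤ |z1|+|z2| = 13.7648 (verified)


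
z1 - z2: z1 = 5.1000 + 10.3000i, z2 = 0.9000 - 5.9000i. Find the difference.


Real: 5.1 - 0.9 = 4.2
Imag: 10.3 + 5.9 = 16.2

4.2000 + 16.2000i


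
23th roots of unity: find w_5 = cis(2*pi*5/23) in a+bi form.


Angle = 360*5/23 = 78.2609°
a = cos(78.2609°) = 0.2035
b = sin(78.2609°) = 0.9791

0.2035 + 0.9791i


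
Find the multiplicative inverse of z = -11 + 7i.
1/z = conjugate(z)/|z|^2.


|z|^2 = 121+49 = 170
1/z = (-11 - 7i)/170

1/z = -0.0647 - 0.0412i


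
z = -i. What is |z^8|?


|z| = sqrt(0+1) = sqrt(1) = 1
|z^8| = |z|^8 = 1^8 = 1

|z^8| = 1


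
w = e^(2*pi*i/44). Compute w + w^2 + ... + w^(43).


With w = e^(2*pi*i/44), all 44 of the 44th roots of unity w^0 = 1, w, ..., w^(43) sum to 0: 1 + w + ... + w^(43) = (1 - w^44)/(1 - w) = 0 since w^44 = 1, w ≠ 1.
Removing the root 1: w + w^2 + ... + w^(43) = 0 - 1 = -1

Sum = -1


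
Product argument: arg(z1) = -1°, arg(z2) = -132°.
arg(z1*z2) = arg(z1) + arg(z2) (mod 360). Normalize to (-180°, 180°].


arg(z1*z2) = -1° - 132° = -133°
Normalized to (-180°, 180°]: -133°

-133°


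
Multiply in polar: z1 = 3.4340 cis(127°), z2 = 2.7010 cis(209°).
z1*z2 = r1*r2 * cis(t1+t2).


r = 3.4340 * 2.7010 = 9.2752
theta = 127° + 209° = 336° = 336° (mod 360)

9.2752 cis(336°)


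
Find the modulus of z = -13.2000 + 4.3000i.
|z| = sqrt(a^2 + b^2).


|z| = sqrt((-13.2)^2 + 4.3^2) = sqrt(174.24 + 18.49) = sqrt(192.73) = 13.8827

|z| = 13.8827


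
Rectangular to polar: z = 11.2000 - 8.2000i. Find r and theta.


r = sqrt(125.44+67.24) = sqrt(192.68) = 13.8809
theta = atan2(-8.2, 11.2) = -36.2095 degrees

r = 13.8809, theta = -36.2095 degrees


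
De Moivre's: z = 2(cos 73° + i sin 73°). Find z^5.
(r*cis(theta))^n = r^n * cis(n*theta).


r^5 = 2^5 = 32
n*theta = 5*73° = 365° = 5° (mod 360)
a = 32*cos(5°) = 31.8782
b = 32*sin(5°) = 2.7890

32 cis(5°) = 31.8782 + 2.7890i


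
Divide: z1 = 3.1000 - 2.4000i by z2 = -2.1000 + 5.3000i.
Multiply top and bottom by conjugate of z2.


Conjugate of z2 = -2.1000 - 5.3000i
Numerator: (3.1000 - 2.4000i)(-2.1000 - 5.3000i) = -19.2300 - 11.3900i
Denominator: (-2.1)^2 + 5.3^2 = 32.5
Result = (-19.2300 - 11.3900i)/32.5

-0.5917 - 0.3505i


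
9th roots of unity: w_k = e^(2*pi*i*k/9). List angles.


The 9th roots of unity are cis(360k/9°) for k=0..8
Angle step = 360/9 = 40°
Primitive root: cis(40°)
Primitive root = 0.7660 + 0.6428i

9 roots at angles: 0°, 40°, 80°, 120°, 160°, 200°, 240°, 280°, 320°


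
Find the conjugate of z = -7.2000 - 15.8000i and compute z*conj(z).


z_bar = -7.2000 + 15.8000i
z*z_bar = (-7.2)^2 + (-15.8)^2 = 51.84 + 249.64 = 301.48

z_bar = -7.2000 + 15.8000i, z*z_bar = 301.48


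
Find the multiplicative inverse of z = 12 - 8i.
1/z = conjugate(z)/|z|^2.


|z|^2 = 144+64 = 208
1/z = (12 + 8i)/208

1/z = 0.0577 + 0.0385i


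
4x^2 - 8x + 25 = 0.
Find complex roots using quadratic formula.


disc = (-8)^2 - 4*4*25 = 64 - 400 = -336
sqrt(|disc|) = sqrt(336) = 18.3303
Real part = 8/(2*4) = 1.0000
Imag part = 18.3303/(2*4) = 2.2913

1.0000 ± 2.2913i


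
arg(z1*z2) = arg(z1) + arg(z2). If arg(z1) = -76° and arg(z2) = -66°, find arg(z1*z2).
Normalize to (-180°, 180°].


arg(z1*z2) = -76° - 66° = -142°
Normalized to (-180°, 180°]: -142°

-142°


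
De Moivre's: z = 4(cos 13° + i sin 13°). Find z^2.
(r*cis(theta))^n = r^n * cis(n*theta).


r^2 = 4^2 = 16
n*theta = 2*13° = 26° = 26° (mod 360)
a = 16*cos(26°) = 14.3807
b = 16*sin(26°) = 7.0139

16 cis(26°) = 14.3807 + 7.0139i


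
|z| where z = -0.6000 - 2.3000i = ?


|z| = sqrt((-0.6)^2 + (-2.3)^2) = sqrt(0.36 + 5.29) = sqrt(5.65) = 2.3770

|z| = 2.3770


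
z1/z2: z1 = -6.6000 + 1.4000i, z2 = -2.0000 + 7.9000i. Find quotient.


Conjugate of z2 = -2.0000 - 7.9000i
Numerator: (-6.6000 + 1.4000i)(-2.0000 - 7.9000i) = 24.2600 + 49.3400i
Denominator: (-2)^2 + 7.9^2 = 66.41
Result = (24.2600 + 49.3400i)/66.41

0.3653 + 0.7430i


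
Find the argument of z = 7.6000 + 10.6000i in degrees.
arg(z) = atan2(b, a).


Re = 7.6, Im = 10.6
arg = atan2(10.6, 7.6) = 54.3602 degrees

arg(z) = 54.3602 degrees


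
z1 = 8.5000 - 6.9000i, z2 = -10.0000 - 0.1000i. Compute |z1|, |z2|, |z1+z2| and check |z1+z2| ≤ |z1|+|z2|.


|z1| = sqrt(8.5^2 + (-6.9)^2) = sqrt(119.86) = 10.9481
|z2| = sqrt((-10)^2 + (-0.1)^2) = sqrt(100.01) = 10.0005
z1+z2 = -1.5000 - 7.0000i
|z1+z2| = sqrt(51.25) = 7.1589
|z1|+|z2| = 10.9481 + 10.0005 = 20.9486

|z1+z2| = 7.1589 ≤ |z1|+|z2| = 20.9486 (verified)


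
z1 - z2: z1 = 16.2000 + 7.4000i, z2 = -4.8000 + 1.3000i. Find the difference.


Real: 16.2 + 4.8 = 21
Imag: 7.4 - 1.3 = 6.1

21.0000 + 6.1000i


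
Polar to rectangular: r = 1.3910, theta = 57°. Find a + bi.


a = 1.3910*cos(57°) = 1.3910*0.54464 = 0.7576
b = 1.3910*sin(57°) = 1.3910*0.8387 = 1.1666

0.7576 + 1.1666i


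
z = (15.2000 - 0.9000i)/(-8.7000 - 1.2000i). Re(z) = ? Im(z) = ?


Multiply by conjugate: (15.2000 - 0.9000i)(-8.7000 + 1.2000i) / ((-8.7)^2 + (-1.2)^2)
Numerator real = 15.2*(-8.7) - (0.9)*(-1.2) = -131.16
Numerator imag = -0.9*(-8.7) - 15.2*(-1.2) = 26.07
Denominator = 77.13
Re(z) = -131.16/77.13 = -1.7005
Im(z) = 26.07/77.13 = 0.3380

Re(z) = -1.7005, Im(z) = 0.3380


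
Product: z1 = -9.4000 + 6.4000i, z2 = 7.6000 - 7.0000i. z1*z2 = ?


Real = -9.4*7.6 - 6.4*(-7) = -71.44 - (-44.8) = -26.64
Imag = -9.4*(-7) + 7.6*6.4 = 65.8 + 48.64 = 114.44

-26.6400 + 114.4400i


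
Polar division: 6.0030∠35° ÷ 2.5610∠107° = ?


r = 6.0030 / 2.5610 = 2.3440
theta = 35° - 107° = -72° = 288° (mod 360)

2.3440 cis(288°)


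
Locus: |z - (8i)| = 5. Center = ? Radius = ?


|z - z0| = r is a circle with center z0 and radius r.
Center = (0, 8), radius = 5

Circle with center (0, 8) and radius 5


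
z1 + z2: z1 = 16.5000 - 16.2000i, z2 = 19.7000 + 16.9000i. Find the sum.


Real: 16.5 + 19.7 = 36.2
Imag: -16.2 + 16.9 = 0.7

36.2000 + 0.7000i


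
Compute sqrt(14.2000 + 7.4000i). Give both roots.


|z| = sqrt(201.64+54.76) = 16.0125
sqrt((|z|+a)/2) = sqrt((16.0125+14.2)/2) = sqrt(15.1062) = 3.8867
sqrt((|z|-a)/2) = sqrt((16.0125-14.2)/2) = sqrt(0.9062) = 0.9520

±(3.8867 + 0.9520i) i.e. 3.8867 + 0.9520i and -3.8867 - 0.9520i


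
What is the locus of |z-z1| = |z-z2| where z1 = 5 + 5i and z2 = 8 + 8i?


Equal distances means the locus is the perpendicular bisector of z1 and z2.
Midpoint = ((5+8)/2, (5+8)/2) = (6.5000, 6.5000)

Perpendicular bisector through (6.5000, 6.5000)


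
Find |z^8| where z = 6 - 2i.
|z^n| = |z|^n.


|z| = sqrt(36+4) = sqrt(40) = 6.3246
|z^8| = |z|^8 = (sqrt(40))^8 = 40^4 = 2560000

|z^8| = 2560000


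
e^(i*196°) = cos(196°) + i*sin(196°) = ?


cos(196°) = -0.9613
sin(196°) = -0.2756

e^(i*196°) = -0.9613 - 0.2756i


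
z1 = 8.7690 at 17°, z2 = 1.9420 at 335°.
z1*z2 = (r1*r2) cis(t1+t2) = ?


r = 8.7690 * 1.9420 = 17.0294
theta = 17° + 335° = 352° = 352° (mod 360)

17.0294 cis(352°)


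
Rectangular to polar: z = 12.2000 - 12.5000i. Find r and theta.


r = sqrt(148.84+156.25) = sqrt(305.09) = 17.4668
theta = atan2(-12.5, 12.2) = -45.6959 degrees

r = 17.4668, theta = -45.6959 degrees


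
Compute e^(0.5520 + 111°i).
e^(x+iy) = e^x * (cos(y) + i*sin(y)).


e^0.5520 = 1.7367
cos(111°) = -0.3584
sin(111°) = 0.9336
Real = 1.7367*(-0.3584) = -0.6224
Imag = 1.7367*0.9336 = 1.6214

-0.6224 + 1.6214i


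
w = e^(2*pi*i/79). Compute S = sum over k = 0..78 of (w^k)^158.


The roots are w_k = w^k with w = e^(2*pi*i/79), and (w^k)^158 = (w^158)^k.
So S = 1 + u + u^2 + ... + u^(78) with u = w^158.
158 = 2*79 + 0, so 158 is a multiple of 79 and u = (w^79)^2 = 1.
Every one of the 79 terms equals 1: S = 79

S = 79


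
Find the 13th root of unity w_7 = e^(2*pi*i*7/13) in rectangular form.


Angle = 360*7/13 = 193.8462°
a = cos(193.8462°) = -0.9709
b = sin(193.8462°) = -0.2393

-0.9709 - 0.2393i


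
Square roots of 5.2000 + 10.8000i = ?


|z| = sqrt(27.04+116.64) = 11.9867
sqrt((|z|+a)/2) = sqrt((11.9867+5.2)/2) = sqrt(8.5933) = 2.9314
sqrt((|z|-a)/2) = sqrt((11.9867-5.2)/2) = sqrt(3.3933) = 1.8421

±(2.9314 + 1.8421i) i.e. 2.9314 + 1.8421i and -2.9314 - 1.8421i


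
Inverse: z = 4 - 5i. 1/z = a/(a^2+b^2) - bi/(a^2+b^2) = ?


|z|^2 = 16+25 = 41
1/z = (4 + 5i)/41

1/z = 0.0976 + 0.1220i


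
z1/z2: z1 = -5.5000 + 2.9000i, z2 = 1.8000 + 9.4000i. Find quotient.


Conjugate of z2 = 1.8000 - 9.4000i
Numerator: (-5.5000 + 2.9000i)(1.8000 - 9.4000i) = 17.3600 + 56.9200i
Denominator: 1.8^2 + 9.4^2 = 91.6
Result = (17.3600 + 56.9200i)/91.6

0.1895 + 0.6214i


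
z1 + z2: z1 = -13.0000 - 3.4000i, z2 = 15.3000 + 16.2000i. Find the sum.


Real: -13 + 15.3 = 2.3
Imag: -3.4 + 16.2 = 12.8

2.3000 + 12.8000i


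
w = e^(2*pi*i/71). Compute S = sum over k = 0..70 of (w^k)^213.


The roots are w_k = w^k with w = e^(2*pi*i/71), and (w^k)^213 = (w^213)^k.
So S = 1 + u + u^2 + ... + u^(70) with u = w^213.
213 = 3*71 + 0, so 213 is a multiple of 71 and u = (w^71)^3 = 1.
Every one of the 71 terms equals 1: S = 71

S = 71


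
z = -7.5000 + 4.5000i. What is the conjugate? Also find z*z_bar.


z_bar = -7.5000 - 4.5000i
z*z_bar = (-7.5)^2 + 4.5^2 = 56.25 + 20.25 = 76.5

z_bar = -7.5000 - 4.5000i, z*z_bar = 76.5


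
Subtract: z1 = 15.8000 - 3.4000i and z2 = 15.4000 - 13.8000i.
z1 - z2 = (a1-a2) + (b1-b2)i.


Real: 15.8 - 15.4 = 0.4
Imag: -3.4 + 13.8 = 10.4

0.4000 + 10.4000i


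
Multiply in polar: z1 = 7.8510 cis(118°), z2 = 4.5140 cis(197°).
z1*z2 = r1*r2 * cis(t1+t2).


r = 7.8510 * 4.5140 = 35.4394
theta = 118° + 197° = 315° = 315° (mod 360)

35.4394 cis(315°)


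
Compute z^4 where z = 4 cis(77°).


r^4 = 4^4 = 256
n*theta = 4*77° = 308° = 308° (mod 360)
a = 256*cos(308°) = 157.6093
b = 256*sin(308°) = -201.7308

256 cis(308°) = 157.6093 - 201.7308i
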